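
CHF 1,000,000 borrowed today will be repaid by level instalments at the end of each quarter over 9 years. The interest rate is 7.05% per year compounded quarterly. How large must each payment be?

CHF 37,752.13

Level ordinary annuity; solve PV = PMT × [(1 − (1+r)^−n)/r] for PMT.
Periodic rate r = 0.0705/4 per quarter; n is counted in quarters.
With n = 36: PMT = 1,000,000 / ([(1 − (1+r)^−n)/r]) = CHF 37,752.13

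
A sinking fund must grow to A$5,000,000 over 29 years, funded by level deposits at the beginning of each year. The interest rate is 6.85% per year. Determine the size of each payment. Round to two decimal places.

Level annuity due; solve FV = PMT × [((1+r)^n − 1)/r] × (1+r) for PMT.
Periodic rate r = 0.0685 per year.
With n = 29: PMT = 5,000,000 / ([((1+r)^n − 1)/r] × (1+r)) = A$54,975.60

A$54,975.60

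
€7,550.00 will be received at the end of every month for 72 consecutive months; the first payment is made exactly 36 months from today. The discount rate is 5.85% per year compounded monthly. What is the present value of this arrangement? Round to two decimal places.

Ordinary annuity of 72 payments, first payment at period 36.
Periodic rate r = 0.0585/12 per month; n is counted in months.
The ordinary-annuity PV formula values the stream one period before the first payment (period 35); discount that back 35 periods:
PV₀ = 7,550 × [1 − (1+r)^−72] / r × (1+r)^−35 = €385,908.51

€385,908.51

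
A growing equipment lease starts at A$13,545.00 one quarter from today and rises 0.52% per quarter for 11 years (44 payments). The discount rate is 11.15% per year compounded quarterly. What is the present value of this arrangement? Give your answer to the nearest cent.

Periodic rate r = 0.1115/4 per quarter; n is counted in quarters.
Growing ordinary annuity: PV = PMT₁ × [1 − ((1+g)/(1+r))^n] / (r − g) = 13,545 × [1 − ((1+0.0052)/(1+r))^44] / (r − 0.0052) = A$373,498.56.

A$373,498.56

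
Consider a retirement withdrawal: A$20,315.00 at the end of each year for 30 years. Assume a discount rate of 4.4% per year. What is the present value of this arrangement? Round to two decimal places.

This is an ordinary annuity: 30 payments of A$20,315.00 at the end of each year.
Periodic rate r = 0.044 per year.
PV = PMT × [(1 − (1+r)^−n)/r] = 20,315 × [1 − (1+r)^−30] / r = A$334,837.39

A$334,837.39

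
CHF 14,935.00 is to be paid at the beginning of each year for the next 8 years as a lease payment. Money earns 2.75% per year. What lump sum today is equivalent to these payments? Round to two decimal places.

CHF 108,867.31

This is an annuity due: 8 payments of CHF 14,935.00 at the beginning of each year.
Periodic rate r = 0.0275 per year.
PV = PMT × [(1 − (1+r)^−n)/r] × (1+r) = 14,935 × [1 − (1+r)^−8] / r × (1+r) = CHF 108,867.31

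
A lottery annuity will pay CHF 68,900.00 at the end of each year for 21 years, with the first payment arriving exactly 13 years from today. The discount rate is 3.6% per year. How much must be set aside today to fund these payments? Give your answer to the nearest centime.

Ordinary annuity of 21 payments, first payment at period 13.
Periodic rate r = 0.036 per year.
The ordinary-annuity PV formula values the stream one period before the first payment (period 12); discount that back 12 periods:
PV₀ = 68,900 × [1 − (1+r)^−21] / r × (1+r)^−12 = CHF 656,262.95

CHF 656,262.95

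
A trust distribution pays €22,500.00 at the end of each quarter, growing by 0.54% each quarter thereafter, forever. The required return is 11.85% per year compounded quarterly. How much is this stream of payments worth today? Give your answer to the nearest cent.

€928,792.57

Periodic rate r = 0.1185/4 per quarter.
Growing perpetuity (Gordon): PV = PMT₁ / (r − g) = 22,500 / (r − 0.0054) = €928,792.57.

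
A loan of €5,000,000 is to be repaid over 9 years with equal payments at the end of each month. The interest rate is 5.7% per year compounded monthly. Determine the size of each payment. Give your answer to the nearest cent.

€59,289.68

Level ordinary annuity; solve PV = PMT × [(1 − (1+r)^−n)/r] for PMT.
Periodic rate r = 0.057/12 per month; n is counted in months.
With n = 108: PMT = 5,000,000 / ([(1 − (1+r)^−n)/r]) = €59,289.68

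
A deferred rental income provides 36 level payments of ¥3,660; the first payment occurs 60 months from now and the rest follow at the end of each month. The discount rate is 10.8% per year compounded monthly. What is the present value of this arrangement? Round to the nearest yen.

¥66,084

Ordinary annuity of 36 payments, first payment at period 60.
Periodic rate r = 0.108/12 per month; n is counted in months.
The ordinary-annuity PV formula values the stream one period before the first payment (period 59); discount that back 59 periods:
PV₀ = 3,660 × [1 − (1+r)^−36] / r × (1+r)^−59 = ¥66,084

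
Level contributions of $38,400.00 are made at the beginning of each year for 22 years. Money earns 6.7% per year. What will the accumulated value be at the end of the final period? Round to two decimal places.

This is an annuity due: 22 deposits of $38,400.00 at the beginning of each year.
Periodic rate r = 0.067 per year.
FV = PMT × [((1+r)^n − 1)/r] × (1+r) = 38,400 × [(1+r)^22 − 1] / r × (1+r) = $1,935,519.18

$1,935,519.18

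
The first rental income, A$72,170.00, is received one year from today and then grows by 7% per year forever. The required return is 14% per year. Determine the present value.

Periodic rate r = 0.14 per year.
Growing perpetuity (Gordon): PV = PMT₁ / (r − g) = 72,170 / (r − 0.07) = A$1,031,000.00.

A$1,031,000.00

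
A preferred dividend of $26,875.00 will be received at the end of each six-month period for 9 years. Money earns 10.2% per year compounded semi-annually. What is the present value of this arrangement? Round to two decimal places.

$311,717.60

This is an ordinary annuity: 18 payments of $26,875.00 at the end of each six-month period.
Periodic rate r = 0.102/2 per half-year; n is counted in half-years.
PV = PMT × [(1 − (1+r)^−n)/r] = 26,875 × [1 − (1+r)^−18] / r = $311,717.60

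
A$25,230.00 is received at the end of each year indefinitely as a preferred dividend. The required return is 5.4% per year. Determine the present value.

A$467,222.22

Periodic rate r = 0.054 per year.
Level perpetuity: PV = PMT / r = 25,230 / (0.054) = A$467,222.22.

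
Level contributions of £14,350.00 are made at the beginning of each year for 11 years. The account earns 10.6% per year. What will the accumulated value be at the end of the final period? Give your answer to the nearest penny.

£303,804.25

This is an annuity due: 11 deposits of £14,350.00 at the beginning of each year.
Periodic rate r = 0.106 per year.
FV = PMT × [((1+r)^n − 1)/r] × (1+r) = 14,350 × [(1+r)^11 − 1] / r × (1+r) = £303,804.25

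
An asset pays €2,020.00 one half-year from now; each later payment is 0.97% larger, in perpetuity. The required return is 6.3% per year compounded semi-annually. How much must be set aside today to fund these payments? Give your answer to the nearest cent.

€92,660.55

Periodic rate r = 0.063/2 per half-year.
Growing perpetuity (Gordon): PV = PMT₁ / (r − g) = 2,020 / (r − 0.0097) = €92,660.55.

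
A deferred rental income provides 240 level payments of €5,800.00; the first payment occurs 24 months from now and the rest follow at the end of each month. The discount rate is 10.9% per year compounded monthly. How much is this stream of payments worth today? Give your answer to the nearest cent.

€459,427.00

Ordinary annuity of 240 payments, first payment at period 24.
Periodic rate r = 0.109/12 per month; n is counted in months.
The ordinary-annuity PV formula values the stream one period before the first payment (period 23); discount that back 23 periods:
PV₀ = 5,800 × [1 − (1+r)^−240] / r × (1+r)^−23 = €459,427.00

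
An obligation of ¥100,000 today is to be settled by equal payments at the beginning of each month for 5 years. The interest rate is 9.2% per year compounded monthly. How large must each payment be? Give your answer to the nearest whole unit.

¥2,070

Level annuity due; solve PV = PMT × [(1 − (1+r)^−n)/r] × (1+r) for PMT.
Periodic rate r = 0.092/12 per month; n is counted in months.
With n = 60: PMT = 100,000 / ([(1 − (1+r)^−n)/r] × (1+r)) = ¥2,070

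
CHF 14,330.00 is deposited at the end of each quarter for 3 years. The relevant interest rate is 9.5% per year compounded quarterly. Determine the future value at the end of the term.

CHF 196,299.28

This is an ordinary annuity: 12 deposits of CHF 14,330.00 at the end of each quarter.
Periodic rate r = 0.095/4 per quarter; n is counted in quarters.
FV = PMT × [((1+r)^n − 1)/r] = 14,330 × [(1+r)^12 − 1] / r = CHF 196,299.28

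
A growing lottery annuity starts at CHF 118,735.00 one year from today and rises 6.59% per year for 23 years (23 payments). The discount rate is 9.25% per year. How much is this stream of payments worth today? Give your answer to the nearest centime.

Periodic rate r = 0.0925 per year.
Growing ordinary annuity: PV = PMT₁ × [1 − ((1+g)/(1+r))^n] / (r − g) = 118,735 × [1 − ((1+0.0659)/(1+r))^23] / (r − 0.0659) = CHF 1,931,612.20.

CHF 1,931,612.20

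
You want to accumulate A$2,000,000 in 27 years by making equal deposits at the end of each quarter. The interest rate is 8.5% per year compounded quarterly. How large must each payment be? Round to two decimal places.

Level ordinary annuity; solve FV = PMT × [((1+r)^n − 1)/r] for PMT.
Periodic rate r = 0.085/4 per quarter; n is counted in quarters.
With n = 108: PMT = 2,000,000 / ([((1+r)^n − 1)/r]) = A$4,891.44

A$4,891.44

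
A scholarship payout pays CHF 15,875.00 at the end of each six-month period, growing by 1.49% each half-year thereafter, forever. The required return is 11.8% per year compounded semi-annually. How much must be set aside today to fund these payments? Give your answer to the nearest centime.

Periodic rate r = 0.118/2 per half-year.
Growing perpetuity (Gordon): PV = PMT₁ / (r − g) = 15,875 / (r − 0.0149) = CHF 359,977.32.

CHF 359,977.32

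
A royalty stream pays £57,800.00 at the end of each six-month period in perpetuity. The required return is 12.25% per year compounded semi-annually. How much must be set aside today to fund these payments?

£943,673.47

Periodic rate r = 0.1225/2 per half-year.
Level perpetuity: PV = PMT / r = 57,800 / (0.1225/2) = £943,673.47.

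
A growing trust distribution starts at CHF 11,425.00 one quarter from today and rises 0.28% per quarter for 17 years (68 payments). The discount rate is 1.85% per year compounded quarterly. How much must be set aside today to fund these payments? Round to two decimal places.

CHF 728,088.54

Periodic rate r = 0.0185/4 per quarter; n is counted in quarters.
Growing ordinary annuity: PV = PMT₁ × [1 − ((1+g)/(1+r))^n] / (r − g) = 11,425 × [1 − ((1+0.0028)/(1+r))^68] / (r − 0.0028) = CHF 728,088.54.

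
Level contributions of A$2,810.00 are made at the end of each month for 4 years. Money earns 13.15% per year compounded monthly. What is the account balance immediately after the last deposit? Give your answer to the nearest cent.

This is an ordinary annuity: 48 deposits of A$2,810.00 at the end of each month.
Periodic rate r = 0.1315/12 per month; n is counted in months.
FV = PMT × [((1+r)^n − 1)/r] = 2,810 × [(1+r)^48 − 1] / r = A$176,245.48

A$176,245.48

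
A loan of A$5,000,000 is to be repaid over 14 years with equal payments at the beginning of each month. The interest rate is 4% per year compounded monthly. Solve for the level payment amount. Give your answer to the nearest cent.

Level annuity due; solve PV = PMT × [(1 − (1+r)^−n)/r] × (1+r) for PMT.
Periodic rate r = 0.04/12 per month; n is counted in months.
With n = 168: PMT = 5,000,000 / ([(1 − (1+r)^−n)/r] × (1+r)) = A$38,787.99

A$38,787.99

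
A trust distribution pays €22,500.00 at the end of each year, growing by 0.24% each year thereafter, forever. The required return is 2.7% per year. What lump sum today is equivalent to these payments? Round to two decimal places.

Periodic rate r = 0.027 per year.
Growing perpetuity (Gordon): PV = PMT₁ / (r − g) = 22,500 / (r − 0.0024) = €914,634.15.

€914,634.15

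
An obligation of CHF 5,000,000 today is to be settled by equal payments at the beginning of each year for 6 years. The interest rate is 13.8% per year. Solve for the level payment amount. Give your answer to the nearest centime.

Level annuity due; solve PV = PMT × [(1 − (1+r)^−n)/r] × (1+r) for PMT.
Periodic rate r = 0.138 per year.
With n = 6: PMT = 5,000,000 / ([(1 − (1+r)^−n)/r] × (1+r)) = CHF 1,123,684.45

CHF 1,123,684.45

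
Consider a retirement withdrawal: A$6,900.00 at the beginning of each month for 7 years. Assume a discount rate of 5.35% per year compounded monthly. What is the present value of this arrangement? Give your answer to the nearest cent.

This is an annuity due: 84 payments of A$6,900.00 at the beginning of each month.
Periodic rate r = 0.0535/12 per month; n is counted in months.
PV = PMT × [(1 − (1+r)^−n)/r] × (1+r) = 6,900 × [1 − (1+r)^−84] / r × (1+r) = A$484,704.21

A$484,704.21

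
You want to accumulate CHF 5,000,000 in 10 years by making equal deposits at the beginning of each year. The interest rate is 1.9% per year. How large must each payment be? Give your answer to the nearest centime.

CHF 450,171.03

Level annuity due; solve FV = PMT × [((1+r)^n − 1)/r] × (1+r) for PMT.
Periodic rate r = 0.019 per year.
With n = 10: PMT = 5,000,000 / ([((1+r)^n − 1)/r] × (1+r)) = CHF 450,171.03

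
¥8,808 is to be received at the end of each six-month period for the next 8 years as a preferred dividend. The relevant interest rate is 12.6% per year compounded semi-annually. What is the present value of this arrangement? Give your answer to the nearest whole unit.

¥87,207

This is an ordinary annuity: 16 payments of ¥8,808 at the end of each six-month period.
Periodic rate r = 0.126/2 per half-year; n is counted in half-years.
PV = PMT × [(1 − (1+r)^−n)/r] = 8,808 × [1 − (1+r)^−16] / r = ¥87,207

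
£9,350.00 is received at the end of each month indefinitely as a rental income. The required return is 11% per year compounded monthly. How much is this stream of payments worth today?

£1,020,000.00

Periodic rate r = 0.11/12 per month.
Level perpetuity: PV = PMT / r = 9,350 / (0.11/12) = £1,020,000.00.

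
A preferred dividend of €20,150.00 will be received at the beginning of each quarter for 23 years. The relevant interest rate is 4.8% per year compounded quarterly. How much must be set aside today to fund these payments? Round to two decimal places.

This is an annuity due: 92 payments of €20,150.00 at the beginning of each quarter.
Periodic rate r = 0.048/4 per quarter; n is counted in quarters.
PV = PMT × [(1 − (1+r)^−n)/r] × (1+r) = 20,150 × [1 − (1+r)^−92] / r × (1+r) = €1,132,206.85

€1,132,206.85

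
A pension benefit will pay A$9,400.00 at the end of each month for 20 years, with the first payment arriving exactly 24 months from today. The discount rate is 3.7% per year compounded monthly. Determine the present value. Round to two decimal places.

Ordinary annuity of 240 payments, first payment at period 24.
Periodic rate r = 0.037/12 per month; n is counted in months.
The ordinary-annuity PV formula values the stream one period before the first payment (period 23); discount that back 23 periods:
PV₀ = 9,400 × [1 − (1+r)^−240] / r × (1+r)^−23 = A$1,483,581.73

A$1,483,581.73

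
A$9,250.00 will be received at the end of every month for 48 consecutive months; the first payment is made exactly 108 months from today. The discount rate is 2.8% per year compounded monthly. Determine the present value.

Ordinary annuity of 48 payments, first payment at period 108.
Periodic rate r = 0.028/12 per month; n is counted in months.
The ordinary-annuity PV formula values the stream one period before the first payment (period 107); discount that back 107 periods:
PV₀ = 9,250 × [1 − (1+r)^−48] / r × (1+r)^−107 = A$326,970.45

A$326,970.45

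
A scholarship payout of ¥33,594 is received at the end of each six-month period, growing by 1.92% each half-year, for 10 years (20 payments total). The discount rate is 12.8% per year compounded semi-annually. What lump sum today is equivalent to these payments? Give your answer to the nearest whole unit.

Periodic rate r = 0.128/2 per half-year; n is counted in half-years.
Growing ordinary annuity: PV = PMT₁ × [1 − ((1+g)/(1+r))^n] / (r − g) = 33,594 × [1 − ((1+0.0192)/(1+r))^20] / (r − 0.0192) = ¥432,661.

¥432,661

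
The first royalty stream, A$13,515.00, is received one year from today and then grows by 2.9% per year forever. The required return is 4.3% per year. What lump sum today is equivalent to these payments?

A$965,357.14

Periodic rate r = 0.043 per year.
Growing perpetuity (Gordon): PV = PMT₁ / (r − g) = 13,515 / (r − 0.029) = A$965,357.14.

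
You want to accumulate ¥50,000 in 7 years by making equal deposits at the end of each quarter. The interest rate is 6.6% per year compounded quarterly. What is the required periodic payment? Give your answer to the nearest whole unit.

Level ordinary annuity; solve FV = PMT × [((1+r)^n − 1)/r] for PMT.
Periodic rate r = 0.066/4 per quarter; n is counted in quarters.
With n = 28: PMT = 50,000 / ([((1+r)^n − 1)/r]) = ¥1,419

¥1,419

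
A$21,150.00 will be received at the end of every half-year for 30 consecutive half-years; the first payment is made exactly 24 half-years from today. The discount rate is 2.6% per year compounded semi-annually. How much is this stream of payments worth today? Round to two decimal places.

A$388,309.98

Ordinary annuity of 30 payments, first payment at period 24.
Periodic rate r = 0.026/2 per half-year; n is counted in half-years.
The ordinary-annuity PV formula values the stream one period before the first payment (period 23); discount that back 23 periods:
PV₀ = 21,150 × [1 − (1+r)^−30] / r × (1+r)^−23 = A$388,309.98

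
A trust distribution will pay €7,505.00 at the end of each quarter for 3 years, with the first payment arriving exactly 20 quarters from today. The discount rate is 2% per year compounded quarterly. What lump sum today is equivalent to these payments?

Ordinary annuity of 12 payments, first payment at period 20.
Periodic rate r = 0.02/4 per quarter; n is counted in quarters.
The ordinary-annuity PV formula values the stream one period before the first payment (period 19); discount that back 19 periods:
PV₀ = 7,505 × [1 − (1+r)^−12] / r × (1+r)^−19 = €79,316.17

€79,316.17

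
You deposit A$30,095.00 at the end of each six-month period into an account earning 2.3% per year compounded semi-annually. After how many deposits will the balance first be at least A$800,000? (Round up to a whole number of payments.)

Periodic rate r = 0.023/2 per half-year; n is counted in half-years.
Ordinary annuity FV: 800,000 = 30,095 × [((1+r)^n − 1)/r].
(1+r)^n = 1 + 800,000 × r / 30,095, so n = ln(1 + 800,000·r/30,095) / ln(1+r) = 23.33.
Round up to a whole number of payments: n = 24.

24 payments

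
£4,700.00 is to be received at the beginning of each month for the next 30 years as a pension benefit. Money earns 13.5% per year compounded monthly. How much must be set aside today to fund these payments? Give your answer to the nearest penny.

This is an annuity due: 360 payments of £4,700.00 at the beginning of each month.
Periodic rate r = 0.135/12 per month; n is counted in months.
PV = PMT × [(1 − (1+r)^−n)/r] × (1+r) = 4,700 × [1 − (1+r)^−360] / r × (1+r) = £414,948.88

£414,948.88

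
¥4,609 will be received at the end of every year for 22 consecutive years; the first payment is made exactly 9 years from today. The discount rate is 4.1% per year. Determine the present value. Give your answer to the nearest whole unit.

Ordinary annuity of 22 payments, first payment at period 9.
Periodic rate r = 0.041 per year.
The ordinary-annuity PV formula values the stream one period before the first payment (period 8); discount that back 8 periods:
PV₀ = 4,609 × [1 − (1+r)^−22] / r × (1+r)^−8 = ¥47,837

¥47,837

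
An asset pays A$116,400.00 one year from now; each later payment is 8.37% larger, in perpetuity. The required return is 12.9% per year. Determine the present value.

Periodic rate r = 0.129 per year.
Growing perpetuity (Gordon): PV = PMT₁ / (r − g) = 116,400 / (r − 0.0837) = A$2,569,536.42.

A$2,569,536.42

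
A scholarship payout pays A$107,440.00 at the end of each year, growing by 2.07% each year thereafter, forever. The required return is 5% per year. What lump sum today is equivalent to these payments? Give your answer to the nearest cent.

A$3,666,894.20

Periodic rate r = 0.05 per year.
Growing perpetuity (Gordon): PV = PMT₁ / (r − g) = 107,440 / (r − 0.0207) = A$3,666,894.20.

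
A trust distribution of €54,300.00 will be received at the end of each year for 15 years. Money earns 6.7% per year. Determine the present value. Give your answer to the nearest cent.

This is an ordinary annuity: 15 payments of €54,300.00 at the end of each year.
Periodic rate r = 0.067 per year.
PV = PMT × [(1 − (1+r)^−n)/r] = 54,300 × [1 − (1+r)^−15] / r = €504,068.94

€504,068.94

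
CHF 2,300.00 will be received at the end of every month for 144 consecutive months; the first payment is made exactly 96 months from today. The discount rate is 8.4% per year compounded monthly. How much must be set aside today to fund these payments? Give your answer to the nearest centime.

Ordinary annuity of 144 payments, first payment at period 96.
Periodic rate r = 0.084/12 per month; n is counted in months.
The ordinary-annuity PV formula values the stream one period before the first payment (period 95); discount that back 95 periods:
PV₀ = 2,300 × [1 − (1+r)^−144] / r × (1+r)^−95 = CHF 107,339.71

CHF 107,339.71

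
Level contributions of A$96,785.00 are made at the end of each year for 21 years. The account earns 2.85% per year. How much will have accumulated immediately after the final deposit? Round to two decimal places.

This is an ordinary annuity: 21 deposits of A$96,785.00 at the end of each year.
Periodic rate r = 0.0285 per year.
FV = PMT × [((1+r)^n − 1)/r] = 96,785 × [(1+r)^21 − 1] / r = A$2,731,113.11

A$2,731,113.11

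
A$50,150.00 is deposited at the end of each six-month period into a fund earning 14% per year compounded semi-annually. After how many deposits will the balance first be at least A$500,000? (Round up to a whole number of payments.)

Periodic rate r = 0.14/2 per half-year; n is counted in half-years.
Ordinary annuity FV: 500,000 = 50,150 × [((1+r)^n − 1)/r].
(1+r)^n = 1 + 500,000 × r / 50,150, so n = ln(1 + 500,000·r/50,150) / ln(1+r) = 7.82.
Round up to a whole number of payments: n = 8.

8 payments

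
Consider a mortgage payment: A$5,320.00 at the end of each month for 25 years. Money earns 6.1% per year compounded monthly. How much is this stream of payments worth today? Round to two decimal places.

A$817,922.95

This is an ordinary annuity: 300 payments of A$5,320.00 at the end of each month.
Periodic rate r = 0.061/12 per month; n is counted in months.
PV = PMT × [(1 − (1+r)^−n)/r] = 5,320 × [1 − (1+r)^−300] / r = A$817,922.95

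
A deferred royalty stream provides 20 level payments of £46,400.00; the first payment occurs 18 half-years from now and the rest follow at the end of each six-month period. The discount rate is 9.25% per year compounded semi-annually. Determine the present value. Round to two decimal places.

Ordinary annuity of 20 payments, first payment at period 18.
Periodic rate r = 0.0925/2 per half-year; n is counted in half-years.
The ordinary-annuity PV formula values the stream one period before the first payment (period 17); discount that back 17 periods:
PV₀ = 46,400 × [1 − (1+r)^−20] / r × (1+r)^−17 = £276,842.08

£276,842.08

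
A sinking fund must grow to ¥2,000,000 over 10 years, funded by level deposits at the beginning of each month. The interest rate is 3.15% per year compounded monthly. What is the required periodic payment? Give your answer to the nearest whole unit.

¥14,164

Level annuity due; solve FV = PMT × [((1+r)^n − 1)/r] × (1+r) for PMT.
Periodic rate r = 0.0315/12 per month; n is counted in months.
With n = 120: PMT = 2,000,000 / ([((1+r)^n − 1)/r] × (1+r)) = ¥14,164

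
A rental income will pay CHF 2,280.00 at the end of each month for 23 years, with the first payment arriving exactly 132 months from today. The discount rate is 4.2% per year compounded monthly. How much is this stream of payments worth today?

Ordinary annuity of 276 payments, first payment at period 132.
Periodic rate r = 0.042/12 per month; n is counted in months.
The ordinary-annuity PV formula values the stream one period before the first payment (period 131); discount that back 131 periods:
PV₀ = 2,280 × [1 − (1+r)^−276] / r × (1+r)^−131 = CHF 255,040.56

CHF 255,040.56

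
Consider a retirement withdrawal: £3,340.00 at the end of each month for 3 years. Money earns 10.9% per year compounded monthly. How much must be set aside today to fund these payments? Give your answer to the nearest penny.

This is an ordinary annuity: 36 payments of £3,340.00 at the end of each month.
Periodic rate r = 0.109/12 per month; n is counted in months.
PV = PMT × [(1 − (1+r)^−n)/r] = 3,340 × [1 − (1+r)^−36] / r = £102,167.60

£102,167.60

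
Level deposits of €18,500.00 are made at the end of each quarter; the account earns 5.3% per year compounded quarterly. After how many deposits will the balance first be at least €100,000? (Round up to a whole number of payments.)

Periodic rate r = 0.053/4 per quarter; n is counted in quarters.
Ordinary annuity FV: 100,000 = 18,500 × [((1+r)^n − 1)/r].
(1+r)^n = 1 + 100,000 × r / 18,500, so n = ln(1 + 100,000·r/18,500) / ln(1+r) = 5.26.
Round up to a whole number of payments: n = 6.

6 payments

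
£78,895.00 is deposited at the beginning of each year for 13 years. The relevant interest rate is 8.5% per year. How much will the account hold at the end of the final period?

This is an annuity due: 13 deposits of £78,895.00 at the beginning of each year.
Periodic rate r = 0.085 per year.
FV = PMT × [((1+r)^n − 1)/r] × (1+r) = 78,895 × [(1+r)^13 − 1] / r × (1+r) = £1,901,280.00

£1,901,280.00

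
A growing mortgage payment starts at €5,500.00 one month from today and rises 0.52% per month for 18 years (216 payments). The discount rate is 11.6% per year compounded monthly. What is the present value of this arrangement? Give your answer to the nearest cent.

Periodic rate r = 0.116/12 per month; n is counted in months.
Growing ordinary annuity: PV = PMT₁ × [1 − ((1+g)/(1+r))^n] / (r − g) = 5,500 × [1 − ((1+0.0052)/(1+r))^216] / (r − 0.0052) = €758,776.94.

€758,776.94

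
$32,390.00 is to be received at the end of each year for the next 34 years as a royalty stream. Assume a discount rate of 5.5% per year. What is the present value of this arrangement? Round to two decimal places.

This is an ordinary annuity: 34 payments of $32,390.00 at the end of each year.
Periodic rate r = 0.055 per year.
PV = PMT × [(1 − (1+r)^−n)/r] = 32,390 × [1 − (1+r)^−34] / r = $493,527.48

$493,527.48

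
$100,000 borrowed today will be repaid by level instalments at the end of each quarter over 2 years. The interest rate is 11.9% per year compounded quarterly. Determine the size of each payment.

$14,230.62

Level ordinary annuity; solve PV = PMT × [(1 − (1+r)^−n)/r] for PMT.
Periodic rate r = 0.119/4 per quarter; n is counted in quarters.
With n = 8: PMT = 100,000 / ([(1 − (1+r)^−n)/r]) = $14,230.62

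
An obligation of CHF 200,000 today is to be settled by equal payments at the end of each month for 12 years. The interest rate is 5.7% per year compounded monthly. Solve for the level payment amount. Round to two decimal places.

Level ordinary annuity; solve PV = PMT × [(1 − (1+r)^−n)/r] for PMT.
Periodic rate r = 0.057/12 per month; n is counted in months.
With n = 144: PMT = 200,000 / ([(1 − (1+r)^−n)/r]) = CHF 1,920.79

CHF 1,920.79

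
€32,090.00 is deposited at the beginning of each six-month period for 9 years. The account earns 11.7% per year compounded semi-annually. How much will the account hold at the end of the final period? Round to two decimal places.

€1,034,986.77

This is an annuity due: 18 deposits of €32,090.00 at the beginning of each six-month period.
Periodic rate r = 0.117/2 per half-year; n is counted in half-years.
FV = PMT × [((1+r)^n − 1)/r] × (1+r) = 32,090 × [(1+r)^18 − 1] / r × (1+r) = €1,034,986.77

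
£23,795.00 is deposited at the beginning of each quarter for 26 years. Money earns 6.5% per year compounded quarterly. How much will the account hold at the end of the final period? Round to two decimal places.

This is an annuity due: 104 deposits of £23,795.00 at the beginning of each quarter.
Periodic rate r = 0.065/4 per quarter; n is counted in quarters.
FV = PMT × [((1+r)^n − 1)/r] × (1+r) = 23,795 × [(1+r)^104 − 1] / r × (1+r) = £6,467,828.11

£6,467,828.11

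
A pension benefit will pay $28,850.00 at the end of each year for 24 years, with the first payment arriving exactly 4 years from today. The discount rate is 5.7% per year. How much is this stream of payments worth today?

Ordinary annuity of 24 payments, first payment at period 4.
Periodic rate r = 0.057 per year.
The ordinary-annuity PV formula values the stream one period before the first payment (period 3); discount that back 3 periods:
PV₀ = 28,850 × [1 − (1+r)^−24] / r × (1+r)^−3 = $315,289.64

$315,289.64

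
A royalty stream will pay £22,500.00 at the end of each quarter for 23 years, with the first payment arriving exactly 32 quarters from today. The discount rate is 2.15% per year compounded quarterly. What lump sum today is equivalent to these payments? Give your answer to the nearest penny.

Ordinary annuity of 92 payments, first payment at period 32.
Periodic rate r = 0.0215/4 per quarter; n is counted in quarters.
The ordinary-annuity PV formula values the stream one period before the first payment (period 31); discount that back 31 periods:
PV₀ = 22,500 × [1 − (1+r)^−92] / r × (1+r)^−31 = £1,380,180.42

£1,380,180.42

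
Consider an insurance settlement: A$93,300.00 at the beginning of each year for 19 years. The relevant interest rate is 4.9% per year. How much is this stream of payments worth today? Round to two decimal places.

This is an annuity due: 19 payments of A$93,300.00 at the beginning of each year.
Periodic rate r = 0.049 per year.
PV = PMT × [(1 − (1+r)^−n)/r] × (1+r) = 93,300 × [1 − (1+r)^−19] / r × (1+r) = A$1,192,509.71

A$1,192,509.71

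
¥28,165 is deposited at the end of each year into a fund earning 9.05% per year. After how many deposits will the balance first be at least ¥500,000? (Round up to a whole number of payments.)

12 payments

Periodic rate r = 0.0905 per year.
Ordinary annuity FV: 500,000 = 28,165 × [((1+r)^n − 1)/r].
(1+r)^n = 1 + 500,000 × r / 28,165, so n = ln(1 + 500,000·r/28,165) / ln(1+r) = 11.06.
Round up to a whole number of payments: n = 12.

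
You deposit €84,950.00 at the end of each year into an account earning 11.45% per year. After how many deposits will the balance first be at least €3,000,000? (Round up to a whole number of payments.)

15 payments

Periodic rate r = 0.1145 per year.
Ordinary annuity FV: 3,000,000 = 84,950 × [((1+r)^n − 1)/r].
(1+r)^n = 1 + 3,000,000 × r / 84,950, so n = ln(1 + 3,000,000·r/84,950) / ln(1+r) = 14.93.
Round up to a whole number of payments: n = 15.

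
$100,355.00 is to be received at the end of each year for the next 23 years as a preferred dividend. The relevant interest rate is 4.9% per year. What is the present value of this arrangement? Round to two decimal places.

This is an ordinary annuity: 23 payments of $100,355.00 at the end of each year.
Periodic rate r = 0.049 per year.
PV = PMT × [(1 − (1+r)^−n)/r] = 100,355 × [1 − (1+r)^−23] / r = $1,366,497.12

$1,366,497.12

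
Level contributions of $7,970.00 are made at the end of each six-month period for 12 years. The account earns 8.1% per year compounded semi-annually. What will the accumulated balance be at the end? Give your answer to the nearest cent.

This is an ordinary annuity: 24 deposits of $7,970.00 at the end of each six-month period.
Periodic rate r = 0.081/2 per half-year; n is counted in half-years.
FV = PMT × [((1+r)^n − 1)/r] = 7,970 × [(1+r)^24 − 1] / r = $313,495.49

$313,495.49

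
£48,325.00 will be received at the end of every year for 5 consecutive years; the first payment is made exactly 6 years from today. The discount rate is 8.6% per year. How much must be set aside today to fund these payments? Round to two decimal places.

£125,734.63

Ordinary annuity of 5 payments, first payment at period 6.
Periodic rate r = 0.086 per year.
The ordinary-annuity PV formula values the stream one period before the first payment (period 5); discount that back 5 periods:
PV₀ = 48,325 × [1 − (1+r)^−5] / r × (1+r)^−5 = £125,734.63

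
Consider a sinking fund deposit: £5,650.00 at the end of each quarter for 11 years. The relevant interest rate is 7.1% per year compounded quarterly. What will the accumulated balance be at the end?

£372,023.68

This is an ordinary annuity: 44 deposits of £5,650.00 at the end of each quarter.
Periodic rate r = 0.071/4 per quarter; n is counted in quarters.
FV = PMT × [((1+r)^n − 1)/r] = 5,650 × [(1+r)^44 − 1] / r = £372,023.68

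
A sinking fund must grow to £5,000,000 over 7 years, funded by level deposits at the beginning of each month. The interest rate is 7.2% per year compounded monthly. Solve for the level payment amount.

£45,679.11

Level annuity due; solve FV = PMT × [((1+r)^n − 1)/r] × (1+r) for PMT.
Periodic rate r = 0.072/12 per month; n is counted in months.
With n = 84: PMT = 5,000,000 / ([((1+r)^n − 1)/r] × (1+r)) = £45,679.11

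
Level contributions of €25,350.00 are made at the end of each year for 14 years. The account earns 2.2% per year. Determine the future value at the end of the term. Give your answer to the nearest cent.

€410,399.25

This is an ordinary annuity: 14 deposits of €25,350.00 at the end of each year.
Periodic rate r = 0.022 per year.
FV = PMT × [((1+r)^n − 1)/r] = 25,350 × [(1+r)^14 − 1] / r = €410,399.25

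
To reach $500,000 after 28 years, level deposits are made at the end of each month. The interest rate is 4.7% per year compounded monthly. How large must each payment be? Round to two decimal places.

Level ordinary annuity; solve FV = PMT × [((1+r)^n − 1)/r] for PMT.
Periodic rate r = 0.047/12 per month; n is counted in months.
With n = 336: PMT = 500,000 / ([((1+r)^n − 1)/r]) = $720.27

$720.27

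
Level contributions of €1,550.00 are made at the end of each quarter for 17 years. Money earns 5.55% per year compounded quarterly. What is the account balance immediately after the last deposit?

This is an ordinary annuity: 68 deposits of €1,550.00 at the end of each quarter.
Periodic rate r = 0.0555/4 per quarter; n is counted in quarters.
FV = PMT × [((1+r)^n − 1)/r] = 1,550 × [(1+r)^68 − 1] / r = €173,415.64

€173,415.64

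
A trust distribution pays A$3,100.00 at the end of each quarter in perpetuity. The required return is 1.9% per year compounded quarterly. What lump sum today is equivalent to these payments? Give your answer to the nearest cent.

Periodic rate r = 0.019/4 per quarter.
Level perpetuity: PV = PMT / r = 3,100 / (0.019/4) = A$652,631.58.

A$652,631.58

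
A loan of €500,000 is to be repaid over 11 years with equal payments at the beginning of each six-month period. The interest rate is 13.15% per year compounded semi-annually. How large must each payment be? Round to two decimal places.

Level annuity due; solve PV = PMT × [(1 − (1+r)^−n)/r] × (1+r) for PMT.
Periodic rate r = 0.1315/2 per half-year; n is counted in half-years.
With n = 22: PMT = 500,000 / ([(1 − (1+r)^−n)/r] × (1+r)) = €40,930.83

€40,930.83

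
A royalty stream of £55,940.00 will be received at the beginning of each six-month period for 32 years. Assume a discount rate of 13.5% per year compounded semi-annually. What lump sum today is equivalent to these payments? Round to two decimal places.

£871,152.48

This is an annuity due: 64 payments of £55,940.00 at the beginning of each six-month period.
Periodic rate r = 0.135/2 per half-year; n is counted in half-years.
PV = PMT × [(1 − (1+r)^−n)/r] × (1+r) = 55,940 × [1 − (1+r)^−64] / r × (1+r) = £871,152.48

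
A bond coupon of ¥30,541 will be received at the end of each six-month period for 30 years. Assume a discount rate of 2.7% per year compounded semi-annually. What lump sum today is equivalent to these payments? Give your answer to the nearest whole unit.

This is an ordinary annuity: 60 payments of ¥30,541 at the end of each six-month period.
Periodic rate r = 0.027/2 per half-year; n is counted in half-years.
PV = PMT × [(1 − (1+r)^−n)/r] = 30,541 × [1 − (1+r)^−60] / r = ¥1,250,427

¥1,250,427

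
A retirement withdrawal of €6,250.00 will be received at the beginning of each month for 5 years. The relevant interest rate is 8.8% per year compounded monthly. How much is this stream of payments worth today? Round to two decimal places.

This is an annuity due: 60 payments of €6,250.00 at the beginning of each month.
Periodic rate r = 0.088/12 per month; n is counted in months.
PV = PMT × [(1 − (1+r)^−n)/r] × (1+r) = 6,250 × [1 − (1+r)^−60] / r × (1+r) = €304,714.40

€304,714.40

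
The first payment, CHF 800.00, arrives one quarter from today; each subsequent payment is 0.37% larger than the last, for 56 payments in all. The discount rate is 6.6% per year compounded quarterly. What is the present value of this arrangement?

CHF 31,761.24

Periodic rate r = 0.066/4 per quarter; n is counted in quarters.
Growing ordinary annuity: PV = PMT₁ × [1 − ((1+g)/(1+r))^n] / (r − g) = 800 × [1 − ((1+0.0037)/(1+r))^56] / (r − 0.0037) = CHF 31,761.24.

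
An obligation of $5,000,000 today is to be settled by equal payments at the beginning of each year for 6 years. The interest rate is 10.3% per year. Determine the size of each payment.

$1,049,998.38

Level annuity due; solve PV = PMT × [(1 − (1+r)^−n)/r] × (1+r) for PMT.
Periodic rate r = 0.103 per year.
With n = 6: PMT = 5,000,000 / ([(1 − (1+r)^−n)/r] × (1+r)) = $1,049,998.38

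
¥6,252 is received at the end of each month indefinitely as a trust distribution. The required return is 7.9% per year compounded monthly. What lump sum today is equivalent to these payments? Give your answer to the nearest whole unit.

Periodic rate r = 0.079/12 per month.
Level perpetuity: PV = PMT / r = 6,252 / (0.079/12) = ¥949,671.

¥949,671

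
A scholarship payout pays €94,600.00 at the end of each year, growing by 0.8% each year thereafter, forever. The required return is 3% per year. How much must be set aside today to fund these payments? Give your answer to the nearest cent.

€4,300,000.00

Periodic rate r = 0.03 per year.
Growing perpetuity (Gordon): PV = PMT₁ / (r − g) = 94,600 / (r − 0.008) = €4,300,000.00.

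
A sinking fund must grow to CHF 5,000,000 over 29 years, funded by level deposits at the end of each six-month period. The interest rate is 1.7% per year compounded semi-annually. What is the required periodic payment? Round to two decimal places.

CHF 67,054.48

Level ordinary annuity; solve FV = PMT × [((1+r)^n − 1)/r] for PMT.
Periodic rate r = 0.017/2 per half-year; n is counted in half-years.
With n = 58: PMT = 5,000,000 / ([((1+r)^n − 1)/r]) = CHF 67,054.48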